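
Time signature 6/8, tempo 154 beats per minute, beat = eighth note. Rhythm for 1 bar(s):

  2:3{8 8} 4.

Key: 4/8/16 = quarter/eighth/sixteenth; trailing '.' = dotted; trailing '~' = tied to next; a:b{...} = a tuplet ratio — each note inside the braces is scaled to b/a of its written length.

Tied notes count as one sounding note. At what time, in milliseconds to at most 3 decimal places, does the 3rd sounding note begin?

1. 0.0ms @ 0 + 584.416ms (3/2)
2. 584.416ms @ 3/2 + 584.416ms (3/2)
3. 1168.831ms @ 3 + 1168.831ms (3)

note 3 onset = 3b = 1168.831ms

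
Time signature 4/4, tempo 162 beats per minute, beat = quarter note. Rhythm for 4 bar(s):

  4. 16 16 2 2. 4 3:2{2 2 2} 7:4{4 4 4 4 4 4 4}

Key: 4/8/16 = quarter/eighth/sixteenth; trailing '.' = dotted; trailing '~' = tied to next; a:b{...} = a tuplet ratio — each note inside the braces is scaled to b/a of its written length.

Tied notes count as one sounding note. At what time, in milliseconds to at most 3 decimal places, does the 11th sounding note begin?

note 11 onset = 88/7b = 4656.085ms

1. 0.0ms @ 0 + 555.556ms (3/2)
2. 555.556ms @ 3/2 + 92.593ms (1/4)
3. 648.148ms @ 7/4 + 92.593ms (1/4)
4. 740.741ms @ 2 + 740.741ms (2)
5. 1481.481ms @ 4 + 1111.111ms (3)
6. 2592.593ms @ 7 + 370.37ms (1)
7. 2962.963ms @ 8 + 493.827ms (4/3)
8. 3456.79ms @ 28/3 + 493.827ms (4/3)
9. 3950.617ms @ 32/3 + 493.827ms (4/3)
10. 4444.444ms @ 12 + 211.64ms (4/7)
11. 4656.085ms @ 88/7 + 211.64ms (4/7)
12. 4867.725ms @ 92/7 + 211.64ms (4/7)
13. 5079.365ms @ 96/7 + 211.64ms (4/7)
14. 5291.005ms @ 100/7 + 211.64ms (4/7)
15. 5502.646ms @ 104/7 + 211.64ms (4/7)
16. 5714.286ms @ 108/7 + 211.64ms (4/7)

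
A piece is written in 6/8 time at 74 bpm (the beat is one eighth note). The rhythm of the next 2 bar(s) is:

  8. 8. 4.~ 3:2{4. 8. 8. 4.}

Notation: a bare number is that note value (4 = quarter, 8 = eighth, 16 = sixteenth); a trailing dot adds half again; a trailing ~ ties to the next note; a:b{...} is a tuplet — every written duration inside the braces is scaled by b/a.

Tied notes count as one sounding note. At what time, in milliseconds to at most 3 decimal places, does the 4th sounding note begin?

1. 0.0ms @ 0 + 1216.216ms (3/2)
2. 1216.216ms @ 3/2 + 1216.216ms (3/2)
3. 2432.432ms @ 3 + 4054.054ms (5)
4. 6486.486ms @ 8 + 810.811ms (1)
5. 7297.297ms @ 9 + 810.811ms (1)
6. 8108.108ms @ 10 + 1621.622ms (2)

note 4 onset = 8b = 6486.486ms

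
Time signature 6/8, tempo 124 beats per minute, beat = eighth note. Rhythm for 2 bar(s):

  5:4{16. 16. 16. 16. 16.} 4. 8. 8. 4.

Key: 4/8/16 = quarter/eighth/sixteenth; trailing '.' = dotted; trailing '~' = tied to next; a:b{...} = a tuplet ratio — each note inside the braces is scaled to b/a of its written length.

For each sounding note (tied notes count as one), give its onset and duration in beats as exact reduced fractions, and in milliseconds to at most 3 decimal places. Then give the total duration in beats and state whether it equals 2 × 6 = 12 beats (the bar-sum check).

1) 0.0ms=0b +290.323ms=3/5b
2) 290.323ms=3/5b +290.323ms=3/5b
3) 580.645ms=6/5b +290.323ms=3/5b
4) 870.968ms=9/5b +290.323ms=3/5b
5) 1161.29ms=12/5b +290.323ms=3/5b
6) 1451.613ms=3b +1451.613ms=3b
7) 2903.226ms=6b +725.806ms=3/2b
8) 3629.032ms=15/2b +725.806ms=3/2b
9) 4354.839ms=9b +1451.613ms=3b
Σ=12b of 12 (124bpm 6/8) — PASS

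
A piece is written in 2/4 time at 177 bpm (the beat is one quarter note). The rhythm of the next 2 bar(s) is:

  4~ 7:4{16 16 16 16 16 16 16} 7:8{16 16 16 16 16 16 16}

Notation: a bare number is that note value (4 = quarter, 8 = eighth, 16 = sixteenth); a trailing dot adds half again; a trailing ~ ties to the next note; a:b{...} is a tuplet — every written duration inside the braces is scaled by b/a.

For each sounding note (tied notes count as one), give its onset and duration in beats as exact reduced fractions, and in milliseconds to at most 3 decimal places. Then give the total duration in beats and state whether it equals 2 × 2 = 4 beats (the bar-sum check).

1) 0.0ms=0b +387.409ms=8/7b
2) 387.409ms=8/7b +48.426ms=1/7b
3) 435.835ms=9/7b +48.426ms=1/7b
4) 484.262ms=10/7b +48.426ms=1/7b
5) 532.688ms=11/7b +48.426ms=1/7b
6) 581.114ms=12/7b +48.426ms=1/7b
7) 629.54ms=13/7b +48.426ms=1/7b
8) 677.966ms=2b +96.852ms=2/7b
9) 774.818ms=16/7b +96.852ms=2/7b
10) 871.671ms=18/7b +96.852ms=2/7b
11) 968.523ms=20/7b +96.852ms=2/7b
12) 1065.375ms=22/7b +96.852ms=2/7b
13) 1162.228ms=24/7b +96.852ms=2/7b
14) 1259.08ms=26/7b +96.852ms=2/7b
Σ=4b of 4 (177bpm 2/4) — PASS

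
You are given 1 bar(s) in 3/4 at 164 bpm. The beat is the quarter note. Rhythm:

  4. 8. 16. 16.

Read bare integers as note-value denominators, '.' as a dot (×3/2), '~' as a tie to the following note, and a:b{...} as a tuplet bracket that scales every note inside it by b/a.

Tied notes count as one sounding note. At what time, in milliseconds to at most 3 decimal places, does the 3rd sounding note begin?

1. 0.0ms @ 0 + 548.78ms (3/2)
2. 548.78ms @ 3/2 + 274.39ms (3/4)
3. 823.171ms @ 9/4 + 137.195ms (3/8)
4. 960.366ms @ 21/8 + 137.195ms (3/8)

note 3 onset = 9/4b = 823.171ms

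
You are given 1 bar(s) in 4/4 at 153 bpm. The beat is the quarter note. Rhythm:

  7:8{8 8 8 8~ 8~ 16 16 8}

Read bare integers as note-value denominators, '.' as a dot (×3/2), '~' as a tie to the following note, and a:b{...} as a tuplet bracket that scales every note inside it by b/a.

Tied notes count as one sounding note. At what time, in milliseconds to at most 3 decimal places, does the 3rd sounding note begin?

note 3 onset = 8/7b = 448.179ms

1. 0.0ms @ 0 + 224.09ms (4/7)
2. 224.09ms @ 4/7 + 224.09ms (4/7)
3. 448.179ms @ 8/7 + 224.09ms (4/7)
4. 672.269ms @ 12/7 + 560.224ms (10/7)
5. 1232.493ms @ 22/7 + 112.045ms (2/7)
6. 1344.538ms @ 24/7 + 224.09ms (4/7)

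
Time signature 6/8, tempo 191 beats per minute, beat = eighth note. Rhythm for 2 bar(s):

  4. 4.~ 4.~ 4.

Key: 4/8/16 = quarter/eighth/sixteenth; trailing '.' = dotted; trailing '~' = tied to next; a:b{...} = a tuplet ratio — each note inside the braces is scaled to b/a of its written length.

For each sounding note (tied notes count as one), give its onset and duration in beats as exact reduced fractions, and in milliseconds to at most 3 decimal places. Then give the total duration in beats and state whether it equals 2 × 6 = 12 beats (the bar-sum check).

1) 0.0ms=0b +942.408ms=3b
2) 942.408ms=3b +2827.225ms=9b
Σ=12b of 12 (191bpm 6/8) — PASS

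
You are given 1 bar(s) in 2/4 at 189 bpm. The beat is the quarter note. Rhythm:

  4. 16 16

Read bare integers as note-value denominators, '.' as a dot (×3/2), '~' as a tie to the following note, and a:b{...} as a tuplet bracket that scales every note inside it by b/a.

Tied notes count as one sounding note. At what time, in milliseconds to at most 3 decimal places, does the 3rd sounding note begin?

1. 0.0ms @ 0 + 476.19ms (3/2)
2. 476.19ms @ 3/2 + 79.365ms (1/4)
3. 555.556ms @ 7/4 + 79.365ms (1/4)

note 3 onset = 7/4b = 555.556ms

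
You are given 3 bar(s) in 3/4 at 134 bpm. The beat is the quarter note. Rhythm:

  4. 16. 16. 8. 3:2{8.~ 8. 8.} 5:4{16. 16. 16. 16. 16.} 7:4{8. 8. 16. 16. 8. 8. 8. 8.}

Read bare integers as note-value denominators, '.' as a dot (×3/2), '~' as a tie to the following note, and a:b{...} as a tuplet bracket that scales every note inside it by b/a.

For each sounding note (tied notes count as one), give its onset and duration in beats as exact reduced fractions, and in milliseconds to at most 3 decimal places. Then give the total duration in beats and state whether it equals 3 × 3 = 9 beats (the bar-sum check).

1) 0.0ms=0b +671.642ms=3/2b
2) 671.642ms=3/2b +167.91ms=3/8b
3) 839.552ms=15/8b +167.91ms=3/8b
4) 1007.463ms=9/4b +335.821ms=3/4b
5) 1343.284ms=3b +447.761ms=1b
6) 1791.045ms=4b +223.881ms=1/2b
7) 2014.925ms=9/2b +134.328ms=3/10b
8) 2149.254ms=24/5b +134.328ms=3/10b
9) 2283.582ms=51/10b +134.328ms=3/10b
10) 2417.91ms=27/5b +134.328ms=3/10b
11) 2552.239ms=57/10b +134.328ms=3/10b
12) 2686.567ms=6b +191.898ms=3/7b
13) 2878.465ms=45/7b +191.898ms=3/7b
14) 3070.362ms=48/7b +95.949ms=3/14b
15) 3166.311ms=99/14b +95.949ms=3/14b
16) 3262.26ms=51/7b +191.898ms=3/7b
17) 3454.158ms=54/7b +191.898ms=3/7b
18) 3646.055ms=57/7b +191.898ms=3/7b
19) 3837.953ms=60/7b +191.898ms=3/7b
Σ=9b of 9 (134bpm 3/4) — PASS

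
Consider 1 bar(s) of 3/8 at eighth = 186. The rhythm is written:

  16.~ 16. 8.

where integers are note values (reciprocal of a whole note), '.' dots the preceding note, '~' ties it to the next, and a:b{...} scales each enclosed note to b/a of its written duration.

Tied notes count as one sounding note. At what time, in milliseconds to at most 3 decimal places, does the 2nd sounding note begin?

1. 0.0ms @ 0 + 483.871ms (3/2)
2. 483.871ms @ 3/2 + 483.871ms (3/2)

note 2 onset = 3/2b = 483.871ms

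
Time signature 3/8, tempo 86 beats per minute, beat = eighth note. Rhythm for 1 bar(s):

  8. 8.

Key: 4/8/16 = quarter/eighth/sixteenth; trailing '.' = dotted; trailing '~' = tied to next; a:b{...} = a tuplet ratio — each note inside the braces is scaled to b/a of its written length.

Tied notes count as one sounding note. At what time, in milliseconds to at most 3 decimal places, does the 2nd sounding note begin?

1. 0.0ms @ 0 + 1046.512ms (3/2)
2. 1046.512ms @ 3/2 + 1046.512ms (3/2)

note 2 onset = 3/2b = 1046.512ms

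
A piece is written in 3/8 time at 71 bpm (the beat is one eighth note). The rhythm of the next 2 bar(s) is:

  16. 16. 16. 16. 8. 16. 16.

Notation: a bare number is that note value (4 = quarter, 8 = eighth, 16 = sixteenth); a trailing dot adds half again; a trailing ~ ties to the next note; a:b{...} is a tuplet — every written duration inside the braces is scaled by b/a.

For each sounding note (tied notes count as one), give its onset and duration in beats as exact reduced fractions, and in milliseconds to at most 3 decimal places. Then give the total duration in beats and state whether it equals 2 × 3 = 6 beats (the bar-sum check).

1) 0.0ms=0b +633.803ms=3/4b
2) 633.803ms=3/4b +633.803ms=3/4b
3) 1267.606ms=3/2b +633.803ms=3/4b
4) 1901.408ms=9/4b +633.803ms=3/4b
5) 2535.211ms=3b +1267.606ms=3/2b
6) 3802.817ms=9/2b +633.803ms=3/4b
7) 4436.62ms=21/4b +633.803ms=3/4b
Σ=6b of 6 (71bpm 3/8) — PASS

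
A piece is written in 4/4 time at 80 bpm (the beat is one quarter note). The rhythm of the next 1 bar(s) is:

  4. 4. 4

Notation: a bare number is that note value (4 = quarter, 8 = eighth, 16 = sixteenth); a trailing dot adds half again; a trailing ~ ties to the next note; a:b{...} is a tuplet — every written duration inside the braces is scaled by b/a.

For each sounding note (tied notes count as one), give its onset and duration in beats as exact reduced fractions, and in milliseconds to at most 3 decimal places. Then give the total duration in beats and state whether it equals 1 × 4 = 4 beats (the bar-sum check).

1) 0.0ms=0b +1125.0ms=3/2b
2) 1125.0ms=3/2b +1125.0ms=3/2b
3) 2250.0ms=3b +750.0ms=1b
Σ=4b of 4 (80bpm 4/4) — PASS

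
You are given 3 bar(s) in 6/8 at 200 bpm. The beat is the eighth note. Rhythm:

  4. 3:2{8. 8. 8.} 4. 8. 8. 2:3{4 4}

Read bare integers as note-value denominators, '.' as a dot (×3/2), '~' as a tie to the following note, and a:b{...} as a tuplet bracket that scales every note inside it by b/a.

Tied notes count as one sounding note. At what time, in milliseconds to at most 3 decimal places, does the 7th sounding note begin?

note 7 onset = 21/2b = 3150.0ms

1. 0.0ms @ 0 + 900.0ms (3)
2. 900.0ms @ 3 + 300.0ms (1)
3. 1200.0ms @ 4 + 300.0ms (1)
4. 1500.0ms @ 5 + 300.0ms (1)
5. 1800.0ms @ 6 + 900.0ms (3)
6. 2700.0ms @ 9 + 450.0ms (3/2)
7. 3150.0ms @ 21/2 + 450.0ms (3/2)
8. 3600.0ms @ 12 + 900.0ms (3)
9. 4500.0ms @ 15 + 900.0ms (3)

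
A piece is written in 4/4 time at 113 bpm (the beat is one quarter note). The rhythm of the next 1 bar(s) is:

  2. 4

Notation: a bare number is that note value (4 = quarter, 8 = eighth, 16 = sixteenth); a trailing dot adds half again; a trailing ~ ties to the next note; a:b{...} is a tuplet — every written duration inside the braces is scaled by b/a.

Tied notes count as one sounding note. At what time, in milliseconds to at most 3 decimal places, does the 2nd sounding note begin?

1. 0.0ms @ 0 + 1592.92ms (3)
2. 1592.92ms @ 3 + 530.973ms (1)

note 2 onset = 3b = 1592.92ms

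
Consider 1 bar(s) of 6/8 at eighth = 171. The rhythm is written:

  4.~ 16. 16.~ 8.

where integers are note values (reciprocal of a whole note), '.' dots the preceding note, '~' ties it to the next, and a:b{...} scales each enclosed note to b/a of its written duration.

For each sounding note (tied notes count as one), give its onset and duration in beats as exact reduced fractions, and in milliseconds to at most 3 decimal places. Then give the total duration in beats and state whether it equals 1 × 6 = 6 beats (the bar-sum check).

1) 0.0ms=0b +1315.789ms=15/4b
2) 1315.789ms=15/4b +789.474ms=9/4b
Σ=6b of 6 (171bpm 6/8) — PASS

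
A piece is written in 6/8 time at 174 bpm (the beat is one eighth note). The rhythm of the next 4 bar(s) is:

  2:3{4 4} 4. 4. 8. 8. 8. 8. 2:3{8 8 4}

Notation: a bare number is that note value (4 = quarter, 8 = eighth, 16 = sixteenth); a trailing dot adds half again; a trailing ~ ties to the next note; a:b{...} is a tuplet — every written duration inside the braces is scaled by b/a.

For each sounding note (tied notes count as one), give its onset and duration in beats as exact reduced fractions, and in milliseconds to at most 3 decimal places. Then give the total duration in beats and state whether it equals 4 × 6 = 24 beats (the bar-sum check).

1) 0.0ms=0b +1034.483ms=3b
2) 1034.483ms=3b +1034.483ms=3b
3) 2068.966ms=6b +1034.483ms=3b
4) 3103.448ms=9b +1034.483ms=3b
5) 4137.931ms=12b +517.241ms=3/2b
6) 4655.172ms=27/2b +517.241ms=3/2b
7) 5172.414ms=15b +517.241ms=3/2b
8) 5689.655ms=33/2b +517.241ms=3/2b
9) 6206.897ms=18b +517.241ms=3/2b
10) 6724.138ms=39/2b +517.241ms=3/2b
11) 7241.379ms=21b +1034.483ms=3b
Σ=24b of 24 (174bpm 6/8) — PASS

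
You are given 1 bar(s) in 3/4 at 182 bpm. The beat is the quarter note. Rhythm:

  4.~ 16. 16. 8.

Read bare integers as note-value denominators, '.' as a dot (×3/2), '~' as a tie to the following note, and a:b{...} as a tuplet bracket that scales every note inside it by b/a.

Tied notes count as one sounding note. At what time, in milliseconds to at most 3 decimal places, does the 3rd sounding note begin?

note 3 onset = 9/4b = 741.758ms

1. 0.0ms @ 0 + 618.132ms (15/8)
2. 618.132ms @ 15/8 + 123.626ms (3/8)
3. 741.758ms @ 9/4 + 247.253ms (3/4)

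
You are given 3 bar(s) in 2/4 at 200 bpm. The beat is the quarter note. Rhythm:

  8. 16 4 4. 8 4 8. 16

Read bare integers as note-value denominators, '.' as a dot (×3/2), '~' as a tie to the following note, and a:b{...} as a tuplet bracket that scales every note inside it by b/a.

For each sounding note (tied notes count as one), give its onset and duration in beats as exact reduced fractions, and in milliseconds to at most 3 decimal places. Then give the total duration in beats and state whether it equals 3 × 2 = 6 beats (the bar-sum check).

1) 0.0ms=0b +225.0ms=3/4b
2) 225.0ms=3/4b +75.0ms=1/4b
3) 300.0ms=1b +300.0ms=1b
4) 600.0ms=2b +450.0ms=3/2b
5) 1050.0ms=7/2b +150.0ms=1/2b
6) 1200.0ms=4b +300.0ms=1b
7) 1500.0ms=5b +225.0ms=3/4b
8) 1725.0ms=23/4b +75.0ms=1/4b
Σ=6b of 6 (200bpm 2/4) — PASS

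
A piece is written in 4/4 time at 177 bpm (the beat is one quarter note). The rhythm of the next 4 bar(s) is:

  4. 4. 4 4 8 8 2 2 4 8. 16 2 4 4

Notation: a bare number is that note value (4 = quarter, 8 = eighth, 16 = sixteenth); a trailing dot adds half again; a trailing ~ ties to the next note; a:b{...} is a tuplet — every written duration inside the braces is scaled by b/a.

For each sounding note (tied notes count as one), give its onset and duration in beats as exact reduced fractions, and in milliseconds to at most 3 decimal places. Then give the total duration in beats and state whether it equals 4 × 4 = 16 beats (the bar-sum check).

1) 0.0ms=0b +508.475ms=3/2b
2) 508.475ms=3/2b +508.475ms=3/2b
3) 1016.949ms=3b +338.983ms=1b
4) 1355.932ms=4b +338.983ms=1b
5) 1694.915ms=5b +169.492ms=1/2b
6) 1864.407ms=11/2b +169.492ms=1/2b
7) 2033.898ms=6b +677.966ms=2b
8) 2711.864ms=8b +677.966ms=2b
9) 3389.831ms=10b +338.983ms=1b
10) 3728.814ms=11b +254.237ms=3/4b
11) 3983.051ms=47/4b +84.746ms=1/4b
12) 4067.797ms=12b +677.966ms=2b
13) 4745.763ms=14b +338.983ms=1b
14) 5084.746ms=15b +338.983ms=1b
Σ=16b of 16 (177bpm 4/4) — PASS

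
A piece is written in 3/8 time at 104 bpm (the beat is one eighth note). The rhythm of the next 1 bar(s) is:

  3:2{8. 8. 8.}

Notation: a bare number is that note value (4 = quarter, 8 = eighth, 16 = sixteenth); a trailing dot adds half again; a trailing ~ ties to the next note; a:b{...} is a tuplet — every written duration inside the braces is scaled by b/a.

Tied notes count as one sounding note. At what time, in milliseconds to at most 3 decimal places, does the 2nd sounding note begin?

note 2 onset = 1b = 576.923ms

1. 0.0ms @ 0 + 576.923ms (1)
2. 576.923ms @ 1 + 576.923ms (1)
3. 1153.846ms @ 2 + 576.923ms (1)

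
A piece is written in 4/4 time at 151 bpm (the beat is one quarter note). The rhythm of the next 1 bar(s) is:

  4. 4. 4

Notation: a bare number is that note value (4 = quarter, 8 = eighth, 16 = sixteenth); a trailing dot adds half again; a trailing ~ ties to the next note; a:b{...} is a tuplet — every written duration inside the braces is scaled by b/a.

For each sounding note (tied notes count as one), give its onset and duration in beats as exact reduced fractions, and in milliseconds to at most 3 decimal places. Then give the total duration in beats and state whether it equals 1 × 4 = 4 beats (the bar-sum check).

1) 0.0ms=0b +596.026ms=3/2b
2) 596.026ms=3/2b +596.026ms=3/2b
3) 1192.053ms=3b +397.351ms=1b
Σ=4b of 4 (151bpm 4/4) — PASS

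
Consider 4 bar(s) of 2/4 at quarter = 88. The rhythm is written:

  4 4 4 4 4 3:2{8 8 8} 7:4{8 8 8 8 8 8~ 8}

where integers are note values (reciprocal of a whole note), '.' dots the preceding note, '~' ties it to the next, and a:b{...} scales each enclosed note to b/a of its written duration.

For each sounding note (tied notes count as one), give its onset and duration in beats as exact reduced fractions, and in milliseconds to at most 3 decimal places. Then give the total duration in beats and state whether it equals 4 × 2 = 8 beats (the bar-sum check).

1) 0.0ms=0b +681.818ms=1b
2) 681.818ms=1b +681.818ms=1b
3) 1363.636ms=2b +681.818ms=1b
4) 2045.455ms=3b +681.818ms=1b
5) 2727.273ms=4b +681.818ms=1b
6) 3409.091ms=5b +227.273ms=1/3b
7) 3636.364ms=16/3b +227.273ms=1/3b
8) 3863.636ms=17/3b +227.273ms=1/3b
9) 4090.909ms=6b +194.805ms=2/7b
10) 4285.714ms=44/7b +194.805ms=2/7b
11) 4480.519ms=46/7b +194.805ms=2/7b
12) 4675.325ms=48/7b +194.805ms=2/7b
13) 4870.13ms=50/7b +194.805ms=2/7b
14) 5064.935ms=52/7b +389.61ms=4/7b
Σ=8b of 8 (88bpm 2/4) — PASS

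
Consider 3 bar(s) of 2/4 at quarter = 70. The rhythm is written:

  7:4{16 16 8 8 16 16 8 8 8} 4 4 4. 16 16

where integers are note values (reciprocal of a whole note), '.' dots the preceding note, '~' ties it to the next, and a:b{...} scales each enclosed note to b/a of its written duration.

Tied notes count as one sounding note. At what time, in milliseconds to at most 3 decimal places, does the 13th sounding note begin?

note 13 onset = 11/2b = 4714.286ms

1. 0.0ms @ 0 + 122.449ms (1/7)
2. 122.449ms @ 1/7 + 122.449ms (1/7)
3. 244.898ms @ 2/7 + 244.898ms (2/7)
4. 489.796ms @ 4/7 + 244.898ms (2/7)
5. 734.694ms @ 6/7 + 122.449ms (1/7)
6. 857.143ms @ 1 + 122.449ms (1/7)
7. 979.592ms @ 8/7 + 244.898ms (2/7)
8. 1224.49ms @ 10/7 + 244.898ms (2/7)
9. 1469.388ms @ 12/7 + 244.898ms (2/7)
10. 1714.286ms @ 2 + 857.143ms (1)
11. 2571.429ms @ 3 + 857.143ms (1)
12. 3428.571ms @ 4 + 1285.714ms (3/2)
13. 4714.286ms @ 11/2 + 214.286ms (1/4)
14. 4928.571ms @ 23/4 + 214.286ms (1/4)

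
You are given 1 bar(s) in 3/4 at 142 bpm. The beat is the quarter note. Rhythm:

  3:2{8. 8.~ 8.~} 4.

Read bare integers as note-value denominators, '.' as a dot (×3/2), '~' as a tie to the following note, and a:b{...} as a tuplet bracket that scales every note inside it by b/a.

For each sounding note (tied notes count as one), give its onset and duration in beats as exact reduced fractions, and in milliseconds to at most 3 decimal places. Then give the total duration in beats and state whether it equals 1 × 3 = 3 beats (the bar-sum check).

1) 0.0ms=0b +211.268ms=1/2b
2) 211.268ms=1/2b +1056.338ms=5/2b
Σ=3b of 3 (142bpm 3/4) — PASS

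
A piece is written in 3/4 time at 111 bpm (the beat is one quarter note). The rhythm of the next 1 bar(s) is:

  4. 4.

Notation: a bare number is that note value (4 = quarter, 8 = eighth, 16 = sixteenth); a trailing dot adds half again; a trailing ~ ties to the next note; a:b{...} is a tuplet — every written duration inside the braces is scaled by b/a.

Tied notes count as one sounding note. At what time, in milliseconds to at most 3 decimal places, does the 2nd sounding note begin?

note 2 onset = 3/2b = 810.811ms

1. 0.0ms @ 0 + 810.811ms (3/2)
2. 810.811ms @ 3/2 + 810.811ms (3/2)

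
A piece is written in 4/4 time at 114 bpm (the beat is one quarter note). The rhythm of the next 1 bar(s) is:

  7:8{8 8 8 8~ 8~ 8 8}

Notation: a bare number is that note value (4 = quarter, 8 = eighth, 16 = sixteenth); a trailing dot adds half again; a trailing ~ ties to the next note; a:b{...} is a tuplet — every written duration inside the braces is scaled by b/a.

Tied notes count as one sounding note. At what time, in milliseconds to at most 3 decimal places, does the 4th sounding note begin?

note 4 onset = 12/7b = 902.256ms

1. 0.0ms @ 0 + 300.752ms (4/7)
2. 300.752ms @ 4/7 + 300.752ms (4/7)
3. 601.504ms @ 8/7 + 300.752ms (4/7)
4. 902.256ms @ 12/7 + 902.256ms (12/7)
5. 1804.511ms @ 24/7 + 300.752ms (4/7)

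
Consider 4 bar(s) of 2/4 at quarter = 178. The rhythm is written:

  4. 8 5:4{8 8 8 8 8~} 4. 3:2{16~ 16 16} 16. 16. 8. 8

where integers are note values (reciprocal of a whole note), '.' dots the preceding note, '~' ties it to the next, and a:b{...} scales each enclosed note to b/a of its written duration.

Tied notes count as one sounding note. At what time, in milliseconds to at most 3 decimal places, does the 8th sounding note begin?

1. 0.0ms @ 0 + 505.618ms (3/2)
2. 505.618ms @ 3/2 + 168.539ms (1/2)
3. 674.157ms @ 2 + 134.831ms (2/5)
4. 808.989ms @ 12/5 + 134.831ms (2/5)
5. 943.82ms @ 14/5 + 134.831ms (2/5)
6. 1078.652ms @ 16/5 + 134.831ms (2/5)
7. 1213.483ms @ 18/5 + 640.449ms (19/10)
8. 1853.933ms @ 11/2 + 112.36ms (1/3)
9. 1966.292ms @ 35/6 + 56.18ms (1/6)
10. 2022.472ms @ 6 + 126.404ms (3/8)
11. 2148.876ms @ 51/8 + 126.404ms (3/8)
12. 2275.281ms @ 27/4 + 252.809ms (3/4)
13. 2528.09ms @ 15/2 + 168.539ms (1/2)

note 8 onset = 11/2b = 1853.933ms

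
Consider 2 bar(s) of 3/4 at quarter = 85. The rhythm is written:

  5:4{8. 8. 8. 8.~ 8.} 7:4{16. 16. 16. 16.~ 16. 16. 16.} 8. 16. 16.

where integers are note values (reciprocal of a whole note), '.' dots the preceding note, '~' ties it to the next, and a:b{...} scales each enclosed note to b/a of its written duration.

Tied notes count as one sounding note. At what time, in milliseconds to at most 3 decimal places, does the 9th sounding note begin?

note 9 onset = 57/14b = 2873.95ms

1. 0.0ms @ 0 + 423.529ms (3/5)
2. 423.529ms @ 3/5 + 423.529ms (3/5)
3. 847.059ms @ 6/5 + 423.529ms (3/5)
4. 1270.588ms @ 9/5 + 847.059ms (6/5)
5. 2117.647ms @ 3 + 151.261ms (3/14)
6. 2268.908ms @ 45/14 + 151.261ms (3/14)
7. 2420.168ms @ 24/7 + 151.261ms (3/14)
8. 2571.429ms @ 51/14 + 302.521ms (3/7)
9. 2873.95ms @ 57/14 + 151.261ms (3/14)
10. 3025.21ms @ 30/7 + 151.261ms (3/14)
11. 3176.471ms @ 9/2 + 529.412ms (3/4)
12. 3705.882ms @ 21/4 + 264.706ms (3/8)
13. 3970.588ms @ 45/8 + 264.706ms (3/8)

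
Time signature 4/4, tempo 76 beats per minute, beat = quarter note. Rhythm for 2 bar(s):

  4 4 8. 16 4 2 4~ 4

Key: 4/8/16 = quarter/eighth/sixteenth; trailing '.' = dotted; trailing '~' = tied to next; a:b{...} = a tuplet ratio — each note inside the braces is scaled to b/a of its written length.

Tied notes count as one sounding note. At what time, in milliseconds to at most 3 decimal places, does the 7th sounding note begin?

note 7 onset = 6b = 4736.842ms

1. 0.0ms @ 0 + 789.474ms (1)
2. 789.474ms @ 1 + 789.474ms (1)
3. 1578.947ms @ 2 + 592.105ms (3/4)
4. 2171.053ms @ 11/4 + 197.368ms (1/4)
5. 2368.421ms @ 3 + 789.474ms (1)
6. 3157.895ms @ 4 + 1578.947ms (2)
7. 4736.842ms @ 6 + 1578.947ms (2)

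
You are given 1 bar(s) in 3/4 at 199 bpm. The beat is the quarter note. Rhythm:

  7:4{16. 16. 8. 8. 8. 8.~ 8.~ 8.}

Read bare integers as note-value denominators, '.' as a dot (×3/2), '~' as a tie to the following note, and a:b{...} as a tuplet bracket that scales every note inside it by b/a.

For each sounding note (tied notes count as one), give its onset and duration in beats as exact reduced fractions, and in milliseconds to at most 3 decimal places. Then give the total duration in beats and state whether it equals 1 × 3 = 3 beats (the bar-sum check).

1) 0.0ms=0b +64.609ms=3/14b
2) 64.609ms=3/14b +64.609ms=3/14b
3) 129.218ms=3/7b +129.218ms=3/7b
4) 258.435ms=6/7b +129.218ms=3/7b
5) 387.653ms=9/7b +129.218ms=3/7b
6) 516.87ms=12/7b +387.653ms=9/7b
Σ=3b of 3 (199bpm 3/4) — PASS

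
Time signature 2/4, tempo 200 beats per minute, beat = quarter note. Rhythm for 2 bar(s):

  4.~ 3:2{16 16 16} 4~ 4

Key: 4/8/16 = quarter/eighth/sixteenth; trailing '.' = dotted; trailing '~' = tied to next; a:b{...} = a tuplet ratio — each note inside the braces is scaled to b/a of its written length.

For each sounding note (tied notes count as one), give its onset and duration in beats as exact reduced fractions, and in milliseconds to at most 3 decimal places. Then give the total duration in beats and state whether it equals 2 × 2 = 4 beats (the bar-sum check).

1) 0.0ms=0b +500.0ms=5/3b
2) 500.0ms=5/3b +50.0ms=1/6b
3) 550.0ms=11/6b +50.0ms=1/6b
4) 600.0ms=2b +600.0ms=2b
Σ=4b of 4 (200bpm 2/4) — PASS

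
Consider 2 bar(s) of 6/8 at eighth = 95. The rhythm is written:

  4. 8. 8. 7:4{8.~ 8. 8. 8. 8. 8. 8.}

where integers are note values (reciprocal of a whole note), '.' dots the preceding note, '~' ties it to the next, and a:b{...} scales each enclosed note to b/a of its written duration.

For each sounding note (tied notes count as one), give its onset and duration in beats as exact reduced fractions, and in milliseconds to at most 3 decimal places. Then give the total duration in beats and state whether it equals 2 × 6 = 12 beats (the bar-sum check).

1) 0.0ms=0b +1894.737ms=3b
2) 1894.737ms=3b +947.368ms=3/2b
3) 2842.105ms=9/2b +947.368ms=3/2b
4) 3789.474ms=6b +1082.707ms=12/7b
5) 4872.18ms=54/7b +541.353ms=6/7b
6) 5413.534ms=60/7b +541.353ms=6/7b
7) 5954.887ms=66/7b +541.353ms=6/7b
8) 6496.241ms=72/7b +541.353ms=6/7b
9) 7037.594ms=78/7b +541.353ms=6/7b
Σ=12b of 12 (95bpm 6/8) — PASS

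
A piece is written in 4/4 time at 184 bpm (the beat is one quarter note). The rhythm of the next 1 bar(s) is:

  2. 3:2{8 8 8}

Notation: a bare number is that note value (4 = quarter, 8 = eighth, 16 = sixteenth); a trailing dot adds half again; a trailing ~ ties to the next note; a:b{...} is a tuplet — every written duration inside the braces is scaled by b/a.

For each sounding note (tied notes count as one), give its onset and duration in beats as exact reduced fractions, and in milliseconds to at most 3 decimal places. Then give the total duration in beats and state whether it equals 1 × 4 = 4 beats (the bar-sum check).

1) 0.0ms=0b +978.261ms=3b
2) 978.261ms=3b +108.696ms=1/3b
3) 1086.957ms=10/3b +108.696ms=1/3b
4) 1195.652ms=11/3b +108.696ms=1/3b
Σ=4b of 4 (184bpm 4/4) — PASS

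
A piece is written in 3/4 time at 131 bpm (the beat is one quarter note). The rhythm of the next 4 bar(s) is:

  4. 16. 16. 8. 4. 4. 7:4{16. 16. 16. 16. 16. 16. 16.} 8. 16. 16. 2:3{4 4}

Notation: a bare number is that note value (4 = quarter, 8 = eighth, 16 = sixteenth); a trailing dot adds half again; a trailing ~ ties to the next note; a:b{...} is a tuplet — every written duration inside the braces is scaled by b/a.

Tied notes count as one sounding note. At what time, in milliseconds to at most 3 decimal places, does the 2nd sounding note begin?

1. 0.0ms @ 0 + 687.023ms (3/2)
2. 687.023ms @ 3/2 + 171.756ms (3/8)
3. 858.779ms @ 15/8 + 171.756ms (3/8)
4. 1030.534ms @ 9/4 + 343.511ms (3/4)
5. 1374.046ms @ 3 + 687.023ms (3/2)
6. 2061.069ms @ 9/2 + 687.023ms (3/2)
7. 2748.092ms @ 6 + 98.146ms (3/14)
8. 2846.238ms @ 87/14 + 98.146ms (3/14)
9. 2944.384ms @ 45/7 + 98.146ms (3/14)
10. 3042.53ms @ 93/14 + 98.146ms (3/14)
11. 3140.676ms @ 48/7 + 98.146ms (3/14)
12. 3238.822ms @ 99/14 + 98.146ms (3/14)
13. 3336.968ms @ 51/7 + 98.146ms (3/14)
14. 3435.115ms @ 15/2 + 343.511ms (3/4)
15. 3778.626ms @ 33/4 + 171.756ms (3/8)
16. 3950.382ms @ 69/8 + 171.756ms (3/8)
17. 4122.137ms @ 9 + 687.023ms (3/2)
18. 4809.16ms @ 21/2 + 687.023ms (3/2)

note 2 onset = 3/2b = 687.023ms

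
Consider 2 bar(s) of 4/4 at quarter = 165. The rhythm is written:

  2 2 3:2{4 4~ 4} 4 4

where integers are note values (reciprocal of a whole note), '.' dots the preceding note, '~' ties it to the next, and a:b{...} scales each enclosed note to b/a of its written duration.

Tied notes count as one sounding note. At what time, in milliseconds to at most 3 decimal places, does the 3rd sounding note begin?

note 3 onset = 4b = 1454.545ms

1. 0.0ms @ 0 + 727.273ms (2)
2. 727.273ms @ 2 + 727.273ms (2)
3. 1454.545ms @ 4 + 242.424ms (2/3)
4. 1696.97ms @ 14/3 + 484.848ms (4/3)
5. 2181.818ms @ 6 + 363.636ms (1)
6. 2545.455ms @ 7 + 363.636ms (1)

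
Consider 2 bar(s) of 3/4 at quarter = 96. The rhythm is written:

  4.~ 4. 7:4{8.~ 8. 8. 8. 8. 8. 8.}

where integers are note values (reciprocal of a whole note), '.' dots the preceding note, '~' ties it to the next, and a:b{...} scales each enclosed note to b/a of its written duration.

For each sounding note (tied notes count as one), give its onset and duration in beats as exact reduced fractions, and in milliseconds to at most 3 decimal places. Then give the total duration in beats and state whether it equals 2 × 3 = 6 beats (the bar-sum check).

1) 0.0ms=0b +1875.0ms=3b
2) 1875.0ms=3b +535.714ms=6/7b
3) 2410.714ms=27/7b +267.857ms=3/7b
4) 2678.571ms=30/7b +267.857ms=3/7b
5) 2946.429ms=33/7b +267.857ms=3/7b
6) 3214.286ms=36/7b +267.857ms=3/7b
7) 3482.143ms=39/7b +267.857ms=3/7b
Σ=6b of 6 (96bpm 3/4) — PASS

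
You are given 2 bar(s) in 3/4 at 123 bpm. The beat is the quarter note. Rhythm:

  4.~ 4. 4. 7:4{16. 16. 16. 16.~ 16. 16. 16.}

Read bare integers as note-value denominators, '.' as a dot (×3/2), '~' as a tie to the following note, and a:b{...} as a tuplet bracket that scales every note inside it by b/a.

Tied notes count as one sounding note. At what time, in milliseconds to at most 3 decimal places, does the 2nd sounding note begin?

1. 0.0ms @ 0 + 1463.415ms (3)
2. 1463.415ms @ 3 + 731.707ms (3/2)
3. 2195.122ms @ 9/2 + 104.53ms (3/14)
4. 2299.652ms @ 33/7 + 104.53ms (3/14)
5. 2404.181ms @ 69/14 + 104.53ms (3/14)
6. 2508.711ms @ 36/7 + 209.059ms (3/7)
7. 2717.77ms @ 39/7 + 104.53ms (3/14)
8. 2822.3ms @ 81/14 + 104.53ms (3/14)

note 2 onset = 3b = 1463.415ms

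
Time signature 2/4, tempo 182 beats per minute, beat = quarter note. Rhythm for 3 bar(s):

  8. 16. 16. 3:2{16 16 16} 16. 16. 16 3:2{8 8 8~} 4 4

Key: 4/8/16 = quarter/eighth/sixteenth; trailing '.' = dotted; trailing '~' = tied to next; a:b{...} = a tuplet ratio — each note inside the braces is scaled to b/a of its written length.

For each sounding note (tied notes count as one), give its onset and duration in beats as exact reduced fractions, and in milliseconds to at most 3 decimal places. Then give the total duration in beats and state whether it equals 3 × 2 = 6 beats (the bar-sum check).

1) 0.0ms=0b +247.253ms=3/4b
2) 247.253ms=3/4b +123.626ms=3/8b
3) 370.879ms=9/8b +123.626ms=3/8b
4) 494.505ms=3/2b +54.945ms=1/6b
5) 549.451ms=5/3b +54.945ms=1/6b
6) 604.396ms=11/6b +54.945ms=1/6b
7) 659.341ms=2b +123.626ms=3/8b
8) 782.967ms=19/8b +123.626ms=3/8b
9) 906.593ms=11/4b +82.418ms=1/4b
10) 989.011ms=3b +109.89ms=1/3b
11) 1098.901ms=10/3b +109.89ms=1/3b
12) 1208.791ms=11/3b +439.56ms=4/3b
13) 1648.352ms=5b +329.67ms=1b
Σ=6b of 6 (182bpm 2/4) — PASS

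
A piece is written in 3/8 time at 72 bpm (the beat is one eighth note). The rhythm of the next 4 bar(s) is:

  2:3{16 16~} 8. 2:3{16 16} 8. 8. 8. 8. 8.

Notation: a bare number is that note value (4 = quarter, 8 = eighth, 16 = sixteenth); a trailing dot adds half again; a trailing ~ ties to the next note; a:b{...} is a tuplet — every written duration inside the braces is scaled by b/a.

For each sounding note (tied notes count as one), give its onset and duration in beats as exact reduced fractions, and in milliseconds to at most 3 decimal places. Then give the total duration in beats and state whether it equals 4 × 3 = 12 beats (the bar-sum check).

1) 0.0ms=0b +625.0ms=3/4b
2) 625.0ms=3/4b +1875.0ms=9/4b
3) 2500.0ms=3b +625.0ms=3/4b
4) 3125.0ms=15/4b +625.0ms=3/4b
5) 3750.0ms=9/2b +1250.0ms=3/2b
6) 5000.0ms=6b +1250.0ms=3/2b
7) 6250.0ms=15/2b +1250.0ms=3/2b
8) 7500.0ms=9b +1250.0ms=3/2b
9) 8750.0ms=21/2b +1250.0ms=3/2b
Σ=12b of 12 (72bpm 3/8) — PASS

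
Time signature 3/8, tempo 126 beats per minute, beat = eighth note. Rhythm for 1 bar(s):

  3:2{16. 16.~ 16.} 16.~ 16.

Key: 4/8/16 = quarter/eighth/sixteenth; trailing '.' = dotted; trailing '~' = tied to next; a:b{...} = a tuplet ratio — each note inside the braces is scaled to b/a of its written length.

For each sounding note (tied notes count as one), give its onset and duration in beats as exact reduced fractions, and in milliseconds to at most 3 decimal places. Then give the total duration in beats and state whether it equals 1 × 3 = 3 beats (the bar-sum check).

1) 0.0ms=0b +238.095ms=1/2b
2) 238.095ms=1/2b +476.19ms=1b
3) 714.286ms=3/2b +714.286ms=3/2b
Σ=3b of 3 (126bpm 3/8) — PASS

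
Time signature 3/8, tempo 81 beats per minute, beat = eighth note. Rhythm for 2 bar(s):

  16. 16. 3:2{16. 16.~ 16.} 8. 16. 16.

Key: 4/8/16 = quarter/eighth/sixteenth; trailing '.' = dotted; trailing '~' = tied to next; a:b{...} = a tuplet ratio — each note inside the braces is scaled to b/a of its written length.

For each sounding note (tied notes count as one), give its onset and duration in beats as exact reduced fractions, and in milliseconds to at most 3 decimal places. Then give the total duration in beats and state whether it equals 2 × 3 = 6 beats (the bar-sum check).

1) 0.0ms=0b +555.556ms=3/4b
2) 555.556ms=3/4b +555.556ms=3/4b
3) 1111.111ms=3/2b +370.37ms=1/2b
4) 1481.481ms=2b +740.741ms=1b
5) 2222.222ms=3b +1111.111ms=3/2b
6) 3333.333ms=9/2b +555.556ms=3/4b
7) 3888.889ms=21/4b +555.556ms=3/4b
Σ=6b of 6 (81bpm 3/8) — PASS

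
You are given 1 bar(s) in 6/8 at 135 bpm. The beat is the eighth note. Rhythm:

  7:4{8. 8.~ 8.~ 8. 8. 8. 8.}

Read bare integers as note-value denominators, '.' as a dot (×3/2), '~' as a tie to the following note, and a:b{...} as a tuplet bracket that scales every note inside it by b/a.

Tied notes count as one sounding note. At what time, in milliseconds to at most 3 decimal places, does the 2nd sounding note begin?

note 2 onset = 6/7b = 380.952ms

1. 0.0ms @ 0 + 380.952ms (6/7)
2. 380.952ms @ 6/7 + 1142.857ms (18/7)
3. 1523.81ms @ 24/7 + 380.952ms (6/7)
4. 1904.762ms @ 30/7 + 380.952ms (6/7)
5. 2285.714ms @ 36/7 + 380.952ms (6/7)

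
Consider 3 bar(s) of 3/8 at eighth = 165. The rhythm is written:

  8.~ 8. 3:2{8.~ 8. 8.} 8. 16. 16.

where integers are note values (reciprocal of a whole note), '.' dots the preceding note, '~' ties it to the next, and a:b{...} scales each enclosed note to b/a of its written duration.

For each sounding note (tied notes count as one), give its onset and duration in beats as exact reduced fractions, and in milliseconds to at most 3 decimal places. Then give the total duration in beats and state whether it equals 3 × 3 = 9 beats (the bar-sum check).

1) 0.0ms=0b +1090.909ms=3b
2) 1090.909ms=3b +727.273ms=2b
3) 1818.182ms=5b +363.636ms=1b
4) 2181.818ms=6b +545.455ms=3/2b
5) 2727.273ms=15/2b +272.727ms=3/4b
6) 3000.0ms=33/4b +272.727ms=3/4b
Σ=9b of 9 (165bpm 3/8) — PASS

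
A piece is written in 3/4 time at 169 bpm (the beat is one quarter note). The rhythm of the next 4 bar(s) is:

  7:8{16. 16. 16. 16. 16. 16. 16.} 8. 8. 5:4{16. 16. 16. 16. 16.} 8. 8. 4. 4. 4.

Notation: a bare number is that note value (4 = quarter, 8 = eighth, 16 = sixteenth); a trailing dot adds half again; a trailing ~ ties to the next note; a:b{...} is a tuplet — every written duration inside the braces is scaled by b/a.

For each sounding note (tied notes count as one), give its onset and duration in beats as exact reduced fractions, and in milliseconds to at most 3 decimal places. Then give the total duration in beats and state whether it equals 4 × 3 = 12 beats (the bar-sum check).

1) 0.0ms=0b +152.156ms=3/7b
2) 152.156ms=3/7b +152.156ms=3/7b
3) 304.311ms=6/7b +152.156ms=3/7b
4) 456.467ms=9/7b +152.156ms=3/7b
5) 608.622ms=12/7b +152.156ms=3/7b
6) 760.778ms=15/7b +152.156ms=3/7b
7) 912.933ms=18/7b +152.156ms=3/7b
8) 1065.089ms=3b +266.272ms=3/4b
9) 1331.361ms=15/4b +266.272ms=3/4b
10) 1597.633ms=9/2b +106.509ms=3/10b
11) 1704.142ms=24/5b +106.509ms=3/10b
12) 1810.651ms=51/10b +106.509ms=3/10b
13) 1917.16ms=27/5b +106.509ms=3/10b
14) 2023.669ms=57/10b +106.509ms=3/10b
15) 2130.178ms=6b +266.272ms=3/4b
16) 2396.45ms=27/4b +266.272ms=3/4b
17) 2662.722ms=15/2b +532.544ms=3/2b
18) 3195.266ms=9b +532.544ms=3/2b
19) 3727.811ms=21/2b +532.544ms=3/2b
Σ=12b of 12 (169bpm 3/4) — PASS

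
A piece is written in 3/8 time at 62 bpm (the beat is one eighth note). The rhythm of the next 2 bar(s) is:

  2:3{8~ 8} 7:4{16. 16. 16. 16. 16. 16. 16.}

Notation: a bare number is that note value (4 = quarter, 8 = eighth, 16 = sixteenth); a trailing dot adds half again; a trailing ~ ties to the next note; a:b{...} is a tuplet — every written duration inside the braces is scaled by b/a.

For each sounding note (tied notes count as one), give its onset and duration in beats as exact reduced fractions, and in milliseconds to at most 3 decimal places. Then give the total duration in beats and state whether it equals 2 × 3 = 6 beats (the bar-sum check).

1) 0.0ms=0b +2903.226ms=3b
2) 2903.226ms=3b +414.747ms=3/7b
3) 3317.972ms=24/7b +414.747ms=3/7b
4) 3732.719ms=27/7b +414.747ms=3/7b
5) 4147.465ms=30/7b +414.747ms=3/7b
6) 4562.212ms=33/7b +414.747ms=3/7b
7) 4976.959ms=36/7b +414.747ms=3/7b
8) 5391.705ms=39/7b +414.747ms=3/7b
Σ=6b of 6 (62bpm 3/8) — PASS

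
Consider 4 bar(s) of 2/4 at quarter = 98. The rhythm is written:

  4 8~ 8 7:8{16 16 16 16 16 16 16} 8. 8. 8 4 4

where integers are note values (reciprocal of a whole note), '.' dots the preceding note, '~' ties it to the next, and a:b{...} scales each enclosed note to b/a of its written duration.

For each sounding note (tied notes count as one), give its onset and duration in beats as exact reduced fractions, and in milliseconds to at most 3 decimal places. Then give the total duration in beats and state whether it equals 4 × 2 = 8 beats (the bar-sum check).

1) 0.0ms=0b +612.245ms=1b
2) 612.245ms=1b +612.245ms=1b
3) 1224.49ms=2b +174.927ms=2/7b
4) 1399.417ms=16/7b +174.927ms=2/7b
5) 1574.344ms=18/7b +174.927ms=2/7b
6) 1749.271ms=20/7b +174.927ms=2/7b
7) 1924.198ms=22/7b +174.927ms=2/7b
8) 2099.125ms=24/7b +174.927ms=2/7b
9) 2274.052ms=26/7b +174.927ms=2/7b
10) 2448.98ms=4b +459.184ms=3/4b
11) 2908.163ms=19/4b +459.184ms=3/4b
12) 3367.347ms=11/2b +306.122ms=1/2b
13) 3673.469ms=6b +612.245ms=1b
14) 4285.714ms=7b +612.245ms=1b
Σ=8b of 8 (98bpm 2/4) — PASS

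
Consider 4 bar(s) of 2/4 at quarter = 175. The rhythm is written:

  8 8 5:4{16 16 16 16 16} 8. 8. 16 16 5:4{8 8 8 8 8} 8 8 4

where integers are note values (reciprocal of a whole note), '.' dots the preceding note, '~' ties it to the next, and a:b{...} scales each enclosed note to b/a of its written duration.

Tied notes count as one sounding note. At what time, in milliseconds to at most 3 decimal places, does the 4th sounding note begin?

note 4 onset = 6/5b = 411.429ms

1. 0.0ms @ 0 + 171.429ms (1/2)
2. 171.429ms @ 1/2 + 171.429ms (1/2)
3. 342.857ms @ 1 + 68.571ms (1/5)
4. 411.429ms @ 6/5 + 68.571ms (1/5)
5. 480.0ms @ 7/5 + 68.571ms (1/5)
6. 548.571ms @ 8/5 + 68.571ms (1/5)
7. 617.143ms @ 9/5 + 68.571ms (1/5)
8. 685.714ms @ 2 + 257.143ms (3/4)
9. 942.857ms @ 11/4 + 257.143ms (3/4)
10. 1200.0ms @ 7/2 + 85.714ms (1/4)
11. 1285.714ms @ 15/4 + 85.714ms (1/4)
12. 1371.429ms @ 4 + 137.143ms (2/5)
13. 1508.571ms @ 22/5 + 137.143ms (2/5)
14. 1645.714ms @ 24/5 + 137.143ms (2/5)
15. 1782.857ms @ 26/5 + 137.143ms (2/5)
16. 1920.0ms @ 28/5 + 137.143ms (2/5)
17. 2057.143ms @ 6 + 171.429ms (1/2)
18. 2228.571ms @ 13/2 + 171.429ms (1/2)
19. 2400.0ms @ 7 + 342.857ms (1)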